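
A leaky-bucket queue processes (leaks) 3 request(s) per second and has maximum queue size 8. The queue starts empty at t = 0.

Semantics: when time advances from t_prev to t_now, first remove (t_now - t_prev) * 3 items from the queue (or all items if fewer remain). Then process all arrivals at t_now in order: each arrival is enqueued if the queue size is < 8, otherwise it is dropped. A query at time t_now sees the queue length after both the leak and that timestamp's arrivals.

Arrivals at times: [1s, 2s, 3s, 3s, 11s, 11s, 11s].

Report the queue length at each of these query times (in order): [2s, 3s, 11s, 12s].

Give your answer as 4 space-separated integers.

Queue lengths at query times:
  query t=2s: backlog = 1
  query t=3s: backlog = 2
  query t=11s: backlog = 3
  query t=12s: backlog = 0

Answer: 1 2 3 0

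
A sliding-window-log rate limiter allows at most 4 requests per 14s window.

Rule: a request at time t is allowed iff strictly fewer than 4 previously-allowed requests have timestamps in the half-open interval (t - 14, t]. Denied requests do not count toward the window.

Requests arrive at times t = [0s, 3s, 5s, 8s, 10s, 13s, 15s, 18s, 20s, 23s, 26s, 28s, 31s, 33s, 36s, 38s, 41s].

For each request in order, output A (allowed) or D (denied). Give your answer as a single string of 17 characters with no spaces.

Tracking allowed requests in the window:
  req#1 t=0s: ALLOW
  req#2 t=3s: ALLOW
  req#3 t=5s: ALLOW
  req#4 t=8s: ALLOW
  req#5 t=10s: DENY
  req#6 t=13s: DENY
  req#7 t=15s: ALLOW
  req#8 t=18s: ALLOW
  req#9 t=20s: ALLOW
  req#10 t=23s: ALLOW
  req#11 t=26s: DENY
  req#12 t=28s: DENY
  req#13 t=31s: ALLOW
  req#14 t=33s: ALLOW
  req#15 t=36s: ALLOW
  req#16 t=38s: ALLOW
  req#17 t=41s: DENY

Answer: AAAADDAAAADDAAAAD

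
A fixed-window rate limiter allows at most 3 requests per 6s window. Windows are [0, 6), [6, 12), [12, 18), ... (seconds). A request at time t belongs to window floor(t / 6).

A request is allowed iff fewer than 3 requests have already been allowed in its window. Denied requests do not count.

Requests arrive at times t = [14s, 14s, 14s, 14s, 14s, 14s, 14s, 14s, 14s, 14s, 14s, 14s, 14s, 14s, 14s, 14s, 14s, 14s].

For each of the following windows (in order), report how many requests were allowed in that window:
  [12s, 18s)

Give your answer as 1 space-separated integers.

Processing requests:
  req#1 t=14s (window 2): ALLOW
  req#2 t=14s (window 2): ALLOW
  req#3 t=14s (window 2): ALLOW
  req#4 t=14s (window 2): DENY
  req#5 t=14s (window 2): DENY
  req#6 t=14s (window 2): DENY
  req#7 t=14s (window 2): DENY
  req#8 t=14s (window 2): DENY
  req#9 t=14s (window 2): DENY
  req#10 t=14s (window 2): DENY
  req#11 t=14s (window 2): DENY
  req#12 t=14s (window 2): DENY
  req#13 t=14s (window 2): DENY
  req#14 t=14s (window 2): DENY
  req#15 t=14s (window 2): DENY
  req#16 t=14s (window 2): DENY
  req#17 t=14s (window 2): DENY
  req#18 t=14s (window 2): DENY

Allowed counts by window: 3

Answer: 3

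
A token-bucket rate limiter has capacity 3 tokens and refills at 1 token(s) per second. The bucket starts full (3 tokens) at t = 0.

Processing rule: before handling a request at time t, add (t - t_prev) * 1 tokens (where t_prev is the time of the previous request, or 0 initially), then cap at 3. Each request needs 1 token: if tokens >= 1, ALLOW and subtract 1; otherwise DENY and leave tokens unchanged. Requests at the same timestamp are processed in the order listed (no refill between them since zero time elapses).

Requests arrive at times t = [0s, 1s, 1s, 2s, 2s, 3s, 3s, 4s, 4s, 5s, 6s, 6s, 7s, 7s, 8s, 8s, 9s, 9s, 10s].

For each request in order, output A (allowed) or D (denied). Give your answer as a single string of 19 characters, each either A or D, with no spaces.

Simulating step by step:
  req#1 t=0s: ALLOW
  req#2 t=1s: ALLOW
  req#3 t=1s: ALLOW
  req#4 t=2s: ALLOW
  req#5 t=2s: ALLOW
  req#6 t=3s: ALLOW
  req#7 t=3s: DENY
  req#8 t=4s: ALLOW
  req#9 t=4s: DENY
  req#10 t=5s: ALLOW
  req#11 t=6s: ALLOW
  req#12 t=6s: DENY
  req#13 t=7s: ALLOW
  req#14 t=7s: DENY
  req#15 t=8s: ALLOW
  req#16 t=8s: DENY
  req#17 t=9s: ALLOW
  req#18 t=9s: DENY
  req#19 t=10s: ALLOW

Answer: AAAAAADADAADADADADA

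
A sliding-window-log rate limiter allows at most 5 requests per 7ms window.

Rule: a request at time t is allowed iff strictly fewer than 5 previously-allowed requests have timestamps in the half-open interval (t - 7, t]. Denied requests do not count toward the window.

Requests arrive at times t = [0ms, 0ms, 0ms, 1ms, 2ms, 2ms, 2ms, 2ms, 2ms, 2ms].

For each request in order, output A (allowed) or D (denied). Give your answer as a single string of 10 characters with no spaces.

Tracking allowed requests in the window:
  req#1 t=0ms: ALLOW
  req#2 t=0ms: ALLOW
  req#3 t=0ms: ALLOW
  req#4 t=1ms: ALLOW
  req#5 t=2ms: ALLOW
  req#6 t=2ms: DENY
  req#7 t=2ms: DENY
  req#8 t=2ms: DENY
  req#9 t=2ms: DENY
  req#10 t=2ms: DENY

Answer: AAAAADDDDD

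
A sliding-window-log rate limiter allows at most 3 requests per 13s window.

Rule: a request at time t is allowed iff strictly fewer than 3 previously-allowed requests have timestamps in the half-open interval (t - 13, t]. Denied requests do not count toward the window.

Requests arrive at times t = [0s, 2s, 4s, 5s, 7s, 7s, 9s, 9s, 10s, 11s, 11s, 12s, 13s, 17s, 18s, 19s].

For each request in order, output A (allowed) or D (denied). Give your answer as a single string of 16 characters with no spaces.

Tracking allowed requests in the window:
  req#1 t=0s: ALLOW
  req#2 t=2s: ALLOW
  req#3 t=4s: ALLOW
  req#4 t=5s: DENY
  req#5 t=7s: DENY
  req#6 t=7s: DENY
  req#7 t=9s: DENY
  req#8 t=9s: DENY
  req#9 t=10s: DENY
  req#10 t=11s: DENY
  req#11 t=11s: DENY
  req#12 t=12s: DENY
  req#13 t=13s: ALLOW
  req#14 t=17s: ALLOW
  req#15 t=18s: ALLOW
  req#16 t=19s: DENY

Answer: AAADDDDDDDDDAAAD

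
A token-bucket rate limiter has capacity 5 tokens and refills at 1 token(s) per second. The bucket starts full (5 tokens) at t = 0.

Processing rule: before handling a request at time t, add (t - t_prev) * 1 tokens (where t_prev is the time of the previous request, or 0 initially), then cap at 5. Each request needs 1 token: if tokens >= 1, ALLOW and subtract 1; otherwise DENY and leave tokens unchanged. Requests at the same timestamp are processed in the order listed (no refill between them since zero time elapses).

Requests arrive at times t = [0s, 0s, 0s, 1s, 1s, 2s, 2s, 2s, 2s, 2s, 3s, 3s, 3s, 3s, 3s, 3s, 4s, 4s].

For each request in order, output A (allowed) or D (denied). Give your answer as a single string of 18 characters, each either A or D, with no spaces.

Answer: AAAAAAADDDADDDDDAD

Derivation:
Simulating step by step:
  req#1 t=0s: ALLOW
  req#2 t=0s: ALLOW
  req#3 t=0s: ALLOW
  req#4 t=1s: ALLOW
  req#5 t=1s: ALLOW
  req#6 t=2s: ALLOW
  req#7 t=2s: ALLOW
  req#8 t=2s: DENY
  req#9 t=2s: DENY
  req#10 t=2s: DENY
  req#11 t=3s: ALLOW
  req#12 t=3s: DENY
  req#13 t=3s: DENY
  req#14 t=3s: DENY
  req#15 t=3s: DENY
  req#16 t=3s: DENY
  req#17 t=4s: ALLOW
  req#18 t=4s: DENY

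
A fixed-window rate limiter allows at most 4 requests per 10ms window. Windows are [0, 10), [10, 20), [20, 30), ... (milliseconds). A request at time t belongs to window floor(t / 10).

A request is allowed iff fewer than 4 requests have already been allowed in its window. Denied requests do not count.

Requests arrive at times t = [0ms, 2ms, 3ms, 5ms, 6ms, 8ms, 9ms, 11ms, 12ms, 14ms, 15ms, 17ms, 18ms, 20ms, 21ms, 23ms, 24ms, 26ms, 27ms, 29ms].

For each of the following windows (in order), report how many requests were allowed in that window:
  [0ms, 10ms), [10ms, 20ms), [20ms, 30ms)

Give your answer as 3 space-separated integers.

Processing requests:
  req#1 t=0ms (window 0): ALLOW
  req#2 t=2ms (window 0): ALLOW
  req#3 t=3ms (window 0): ALLOW
  req#4 t=5ms (window 0): ALLOW
  req#5 t=6ms (window 0): DENY
  req#6 t=8ms (window 0): DENY
  req#7 t=9ms (window 0): DENY
  req#8 t=11ms (window 1): ALLOW
  req#9 t=12ms (window 1): ALLOW
  req#10 t=14ms (window 1): ALLOW
  req#11 t=15ms (window 1): ALLOW
  req#12 t=17ms (window 1): DENY
  req#13 t=18ms (window 1): DENY
  req#14 t=20ms (window 2): ALLOW
  req#15 t=21ms (window 2): ALLOW
  req#16 t=23ms (window 2): ALLOW
  req#17 t=24ms (window 2): ALLOW
  req#18 t=26ms (window 2): DENY
  req#19 t=27ms (window 2): DENY
  req#20 t=29ms (window 2): DENY

Allowed counts by window: 4 4 4

Answer: 4 4 4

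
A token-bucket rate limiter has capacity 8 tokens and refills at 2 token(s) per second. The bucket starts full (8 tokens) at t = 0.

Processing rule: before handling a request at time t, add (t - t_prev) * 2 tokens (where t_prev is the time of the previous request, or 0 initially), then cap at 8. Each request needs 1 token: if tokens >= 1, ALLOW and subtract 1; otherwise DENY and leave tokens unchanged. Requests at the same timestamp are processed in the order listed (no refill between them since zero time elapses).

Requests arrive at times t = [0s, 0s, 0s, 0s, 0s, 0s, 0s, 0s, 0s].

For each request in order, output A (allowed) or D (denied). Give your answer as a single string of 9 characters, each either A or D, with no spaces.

Simulating step by step:
  req#1 t=0s: ALLOW
  req#2 t=0s: ALLOW
  req#3 t=0s: ALLOW
  req#4 t=0s: ALLOW
  req#5 t=0s: ALLOW
  req#6 t=0s: ALLOW
  req#7 t=0s: ALLOW
  req#8 t=0s: ALLOW
  req#9 t=0s: DENY

Answer: AAAAAAAAD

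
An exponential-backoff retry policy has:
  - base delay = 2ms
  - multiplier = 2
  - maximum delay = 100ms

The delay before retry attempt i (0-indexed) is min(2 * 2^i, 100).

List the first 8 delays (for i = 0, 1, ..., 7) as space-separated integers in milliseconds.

Computing each delay:
  i=0: min(2*2^0, 100) = 2
  i=1: min(2*2^1, 100) = 4
  i=2: min(2*2^2, 100) = 8
  i=3: min(2*2^3, 100) = 16
  i=4: min(2*2^4, 100) = 32
  i=5: min(2*2^5, 100) = 64
  i=6: min(2*2^6, 100) = 100
  i=7: min(2*2^7, 100) = 100

Answer: 2 4 8 16 32 64 100 100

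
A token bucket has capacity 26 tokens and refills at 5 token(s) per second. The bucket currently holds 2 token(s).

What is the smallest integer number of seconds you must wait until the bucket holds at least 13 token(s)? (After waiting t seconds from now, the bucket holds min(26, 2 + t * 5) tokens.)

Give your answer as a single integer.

Need 2 + t * 5 >= 13, so t >= 11/5.
Smallest integer t = ceil(11/5) = 3.

Answer: 3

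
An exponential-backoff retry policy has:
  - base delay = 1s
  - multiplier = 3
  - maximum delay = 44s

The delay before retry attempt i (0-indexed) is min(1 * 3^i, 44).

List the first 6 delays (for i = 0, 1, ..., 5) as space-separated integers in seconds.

Answer: 1 3 9 27 44 44

Derivation:
Computing each delay:
  i=0: min(1*3^0, 44) = 1
  i=1: min(1*3^1, 44) = 3
  i=2: min(1*3^2, 44) = 9
  i=3: min(1*3^3, 44) = 27
  i=4: min(1*3^4, 44) = 44
  i=5: min(1*3^5, 44) = 44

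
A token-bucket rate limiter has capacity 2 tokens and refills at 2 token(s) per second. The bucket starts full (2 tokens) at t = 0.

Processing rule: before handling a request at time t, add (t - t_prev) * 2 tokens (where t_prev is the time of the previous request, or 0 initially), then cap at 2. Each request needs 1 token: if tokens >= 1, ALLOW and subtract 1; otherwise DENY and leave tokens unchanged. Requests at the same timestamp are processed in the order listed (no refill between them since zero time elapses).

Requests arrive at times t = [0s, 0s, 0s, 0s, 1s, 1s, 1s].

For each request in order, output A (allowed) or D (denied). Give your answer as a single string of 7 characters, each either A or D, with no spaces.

Answer: AADDAAD

Derivation:
Simulating step by step:
  req#1 t=0s: ALLOW
  req#2 t=0s: ALLOW
  req#3 t=0s: DENY
  req#4 t=0s: DENY
  req#5 t=1s: ALLOW
  req#6 t=1s: ALLOW
  req#7 t=1s: DENY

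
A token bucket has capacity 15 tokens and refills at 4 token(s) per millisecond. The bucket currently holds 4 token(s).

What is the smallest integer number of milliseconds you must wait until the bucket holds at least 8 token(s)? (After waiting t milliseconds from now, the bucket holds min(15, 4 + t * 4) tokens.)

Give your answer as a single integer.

Need 4 + t * 4 >= 8, so t >= 4/4.
Smallest integer t = ceil(4/4) = 1.

Answer: 1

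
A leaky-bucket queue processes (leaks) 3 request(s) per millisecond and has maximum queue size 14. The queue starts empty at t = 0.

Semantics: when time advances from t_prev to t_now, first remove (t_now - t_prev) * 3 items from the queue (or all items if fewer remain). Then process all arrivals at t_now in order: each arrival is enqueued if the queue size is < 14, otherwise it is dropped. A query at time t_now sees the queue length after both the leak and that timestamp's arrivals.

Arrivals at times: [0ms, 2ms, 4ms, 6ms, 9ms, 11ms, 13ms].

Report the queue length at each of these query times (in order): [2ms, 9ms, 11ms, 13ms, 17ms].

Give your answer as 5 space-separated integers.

Answer: 1 1 1 1 0

Derivation:
Queue lengths at query times:
  query t=2ms: backlog = 1
  query t=9ms: backlog = 1
  query t=11ms: backlog = 1
  query t=13ms: backlog = 1
  query t=17ms: backlog = 0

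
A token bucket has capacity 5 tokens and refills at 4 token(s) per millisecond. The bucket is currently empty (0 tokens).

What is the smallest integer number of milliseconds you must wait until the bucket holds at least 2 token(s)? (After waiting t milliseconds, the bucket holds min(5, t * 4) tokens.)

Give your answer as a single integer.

Need t * 4 >= 2, so t >= 2/4.
Smallest integer t = ceil(2/4) = 1.

Answer: 1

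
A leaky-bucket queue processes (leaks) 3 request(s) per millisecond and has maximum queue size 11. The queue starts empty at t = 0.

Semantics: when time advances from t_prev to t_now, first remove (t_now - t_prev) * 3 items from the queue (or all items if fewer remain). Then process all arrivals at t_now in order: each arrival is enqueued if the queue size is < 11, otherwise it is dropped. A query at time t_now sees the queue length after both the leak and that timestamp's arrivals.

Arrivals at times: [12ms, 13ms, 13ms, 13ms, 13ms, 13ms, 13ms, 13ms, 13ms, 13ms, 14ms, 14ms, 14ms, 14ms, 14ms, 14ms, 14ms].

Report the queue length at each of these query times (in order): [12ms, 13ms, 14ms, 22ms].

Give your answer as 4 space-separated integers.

Queue lengths at query times:
  query t=12ms: backlog = 1
  query t=13ms: backlog = 9
  query t=14ms: backlog = 11
  query t=22ms: backlog = 0

Answer: 1 9 11 0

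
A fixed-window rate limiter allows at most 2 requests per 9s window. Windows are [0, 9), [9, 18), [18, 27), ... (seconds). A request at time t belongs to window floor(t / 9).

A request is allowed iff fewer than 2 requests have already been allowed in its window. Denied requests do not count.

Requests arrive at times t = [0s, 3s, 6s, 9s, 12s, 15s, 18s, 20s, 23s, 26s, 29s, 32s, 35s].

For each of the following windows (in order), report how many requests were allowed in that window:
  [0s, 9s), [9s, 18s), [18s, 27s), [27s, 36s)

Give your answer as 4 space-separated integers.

Answer: 2 2 2 2

Derivation:
Processing requests:
  req#1 t=0s (window 0): ALLOW
  req#2 t=3s (window 0): ALLOW
  req#3 t=6s (window 0): DENY
  req#4 t=9s (window 1): ALLOW
  req#5 t=12s (window 1): ALLOW
  req#6 t=15s (window 1): DENY
  req#7 t=18s (window 2): ALLOW
  req#8 t=20s (window 2): ALLOW
  req#9 t=23s (window 2): DENY
  req#10 t=26s (window 2): DENY
  req#11 t=29s (window 3): ALLOW
  req#12 t=32s (window 3): ALLOW
  req#13 t=35s (window 3): DENY

Allowed counts by window: 2 2 2 2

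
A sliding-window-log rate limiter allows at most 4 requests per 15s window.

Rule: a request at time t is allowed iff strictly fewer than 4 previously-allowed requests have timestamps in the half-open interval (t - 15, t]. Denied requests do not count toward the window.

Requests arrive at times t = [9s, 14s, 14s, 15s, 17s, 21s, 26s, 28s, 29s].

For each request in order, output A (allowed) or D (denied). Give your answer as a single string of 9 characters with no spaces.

Tracking allowed requests in the window:
  req#1 t=9s: ALLOW
  req#2 t=14s: ALLOW
  req#3 t=14s: ALLOW
  req#4 t=15s: ALLOW
  req#5 t=17s: DENY
  req#6 t=21s: DENY
  req#7 t=26s: ALLOW
  req#8 t=28s: DENY
  req#9 t=29s: ALLOW

Answer: AAAADDADA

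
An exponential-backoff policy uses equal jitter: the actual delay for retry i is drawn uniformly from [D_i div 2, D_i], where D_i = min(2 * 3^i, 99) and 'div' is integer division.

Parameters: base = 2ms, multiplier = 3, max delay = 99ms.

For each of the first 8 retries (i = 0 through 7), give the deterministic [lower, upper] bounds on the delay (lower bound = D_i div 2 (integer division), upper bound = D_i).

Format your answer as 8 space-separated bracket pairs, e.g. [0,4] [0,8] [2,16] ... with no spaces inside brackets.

Answer: [1,2] [3,6] [9,18] [27,54] [49,99] [49,99] [49,99] [49,99]

Derivation:
Computing bounds per retry:
  i=0: D_i=min(2*3^0,99)=2, bounds=[1,2]
  i=1: D_i=min(2*3^1,99)=6, bounds=[3,6]
  i=2: D_i=min(2*3^2,99)=18, bounds=[9,18]
  i=3: D_i=min(2*3^3,99)=54, bounds=[27,54]
  i=4: D_i=min(2*3^4,99)=99, bounds=[49,99]
  i=5: D_i=min(2*3^5,99)=99, bounds=[49,99]
  i=6: D_i=min(2*3^6,99)=99, bounds=[49,99]
  i=7: D_i=min(2*3^7,99)=99, bounds=[49,99]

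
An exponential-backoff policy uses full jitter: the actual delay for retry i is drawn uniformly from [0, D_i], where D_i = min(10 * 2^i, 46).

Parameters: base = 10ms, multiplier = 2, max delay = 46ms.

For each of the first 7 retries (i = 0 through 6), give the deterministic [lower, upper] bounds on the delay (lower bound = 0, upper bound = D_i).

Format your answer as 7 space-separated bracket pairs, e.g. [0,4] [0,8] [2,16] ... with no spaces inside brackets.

Computing bounds per retry:
  i=0: D_i=min(10*2^0,46)=10, bounds=[0,10]
  i=1: D_i=min(10*2^1,46)=20, bounds=[0,20]
  i=2: D_i=min(10*2^2,46)=40, bounds=[0,40]
  i=3: D_i=min(10*2^3,46)=46, bounds=[0,46]
  i=4: D_i=min(10*2^4,46)=46, bounds=[0,46]
  i=5: D_i=min(10*2^5,46)=46, bounds=[0,46]
  i=6: D_i=min(10*2^6,46)=46, bounds=[0,46]

Answer: [0,10] [0,20] [0,40] [0,46] [0,46] [0,46] [0,46]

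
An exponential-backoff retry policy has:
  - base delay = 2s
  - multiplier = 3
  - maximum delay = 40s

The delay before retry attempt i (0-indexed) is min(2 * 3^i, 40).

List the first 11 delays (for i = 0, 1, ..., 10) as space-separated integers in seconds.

Computing each delay:
  i=0: min(2*3^0, 40) = 2
  i=1: min(2*3^1, 40) = 6
  i=2: min(2*3^2, 40) = 18
  i=3: min(2*3^3, 40) = 40
  i=4: min(2*3^4, 40) = 40
  i=5: min(2*3^5, 40) = 40
  i=6: min(2*3^6, 40) = 40
  i=7: min(2*3^7, 40) = 40
  i=8: min(2*3^8, 40) = 40
  i=9: min(2*3^9, 40) = 40
  i=10: min(2*3^10, 40) = 40

Answer: 2 6 18 40 40 40 40 40 40 40 40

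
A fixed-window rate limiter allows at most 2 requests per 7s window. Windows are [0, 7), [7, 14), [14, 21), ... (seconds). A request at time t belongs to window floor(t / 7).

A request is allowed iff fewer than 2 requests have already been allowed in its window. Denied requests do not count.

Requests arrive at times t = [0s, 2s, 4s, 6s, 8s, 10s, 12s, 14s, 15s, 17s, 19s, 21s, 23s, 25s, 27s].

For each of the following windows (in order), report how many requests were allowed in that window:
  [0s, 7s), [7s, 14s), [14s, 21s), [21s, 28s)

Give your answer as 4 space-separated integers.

Answer: 2 2 2 2

Derivation:
Processing requests:
  req#1 t=0s (window 0): ALLOW
  req#2 t=2s (window 0): ALLOW
  req#3 t=4s (window 0): DENY
  req#4 t=6s (window 0): DENY
  req#5 t=8s (window 1): ALLOW
  req#6 t=10s (window 1): ALLOW
  req#7 t=12s (window 1): DENY
  req#8 t=14s (window 2): ALLOW
  req#9 t=15s (window 2): ALLOW
  req#10 t=17s (window 2): DENY
  req#11 t=19s (window 2): DENY
  req#12 t=21s (window 3): ALLOW
  req#13 t=23s (window 3): ALLOW
  req#14 t=25s (window 3): DENY
  req#15 t=27s (window 3): DENY

Allowed counts by window: 2 2 2 2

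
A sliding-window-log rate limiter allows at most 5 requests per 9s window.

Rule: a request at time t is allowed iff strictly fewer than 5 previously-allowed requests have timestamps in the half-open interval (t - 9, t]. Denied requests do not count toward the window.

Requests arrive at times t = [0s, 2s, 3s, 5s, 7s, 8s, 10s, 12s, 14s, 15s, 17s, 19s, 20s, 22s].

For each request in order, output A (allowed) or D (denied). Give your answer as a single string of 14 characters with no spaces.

Tracking allowed requests in the window:
  req#1 t=0s: ALLOW
  req#2 t=2s: ALLOW
  req#3 t=3s: ALLOW
  req#4 t=5s: ALLOW
  req#5 t=7s: ALLOW
  req#6 t=8s: DENY
  req#7 t=10s: ALLOW
  req#8 t=12s: ALLOW
  req#9 t=14s: ALLOW
  req#10 t=15s: ALLOW
  req#11 t=17s: ALLOW
  req#12 t=19s: ALLOW
  req#13 t=20s: DENY
  req#14 t=22s: ALLOW

Answer: AAAAADAAAAAADA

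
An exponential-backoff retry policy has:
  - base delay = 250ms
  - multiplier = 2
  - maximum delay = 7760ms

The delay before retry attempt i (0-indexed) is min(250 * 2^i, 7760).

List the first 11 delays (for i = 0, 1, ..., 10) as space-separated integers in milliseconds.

Computing each delay:
  i=0: min(250*2^0, 7760) = 250
  i=1: min(250*2^1, 7760) = 500
  i=2: min(250*2^2, 7760) = 1000
  i=3: min(250*2^3, 7760) = 2000
  i=4: min(250*2^4, 7760) = 4000
  i=5: min(250*2^5, 7760) = 7760
  i=6: min(250*2^6, 7760) = 7760
  i=7: min(250*2^7, 7760) = 7760
  i=8: min(250*2^8, 7760) = 7760
  i=9: min(250*2^9, 7760) = 7760
  i=10: min(250*2^10, 7760) = 7760

Answer: 250 500 1000 2000 4000 7760 7760 7760 7760 7760 7760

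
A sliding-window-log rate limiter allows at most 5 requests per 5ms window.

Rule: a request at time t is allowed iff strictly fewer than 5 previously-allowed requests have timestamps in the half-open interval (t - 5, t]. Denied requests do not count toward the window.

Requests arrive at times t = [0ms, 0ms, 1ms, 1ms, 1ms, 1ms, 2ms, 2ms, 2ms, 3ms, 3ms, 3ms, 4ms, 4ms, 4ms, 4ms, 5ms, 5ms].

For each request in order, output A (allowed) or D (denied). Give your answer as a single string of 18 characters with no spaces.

Answer: AAAAADDDDDDDDDDDAA

Derivation:
Tracking allowed requests in the window:
  req#1 t=0ms: ALLOW
  req#2 t=0ms: ALLOW
  req#3 t=1ms: ALLOW
  req#4 t=1ms: ALLOW
  req#5 t=1ms: ALLOW
  req#6 t=1ms: DENY
  req#7 t=2ms: DENY
  req#8 t=2ms: DENY
  req#9 t=2ms: DENY
  req#10 t=3ms: DENY
  req#11 t=3ms: DENY
  req#12 t=3ms: DENY
  req#13 t=4ms: DENY
  req#14 t=4ms: DENY
  req#15 t=4ms: DENY
  req#16 t=4ms: DENY
  req#17 t=5ms: ALLOW
  req#18 t=5ms: ALLOW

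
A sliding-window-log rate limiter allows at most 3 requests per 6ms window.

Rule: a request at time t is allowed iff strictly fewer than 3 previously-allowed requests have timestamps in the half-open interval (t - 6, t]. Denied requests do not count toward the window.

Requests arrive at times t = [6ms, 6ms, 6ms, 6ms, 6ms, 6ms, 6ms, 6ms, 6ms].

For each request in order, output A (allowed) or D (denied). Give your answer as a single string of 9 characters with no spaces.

Answer: AAADDDDDD

Derivation:
Tracking allowed requests in the window:
  req#1 t=6ms: ALLOW
  req#2 t=6ms: ALLOW
  req#3 t=6ms: ALLOW
  req#4 t=6ms: DENY
  req#5 t=6ms: DENY
  req#6 t=6ms: DENY
  req#7 t=6ms: DENY
  req#8 t=6ms: DENY
  req#9 t=6ms: DENY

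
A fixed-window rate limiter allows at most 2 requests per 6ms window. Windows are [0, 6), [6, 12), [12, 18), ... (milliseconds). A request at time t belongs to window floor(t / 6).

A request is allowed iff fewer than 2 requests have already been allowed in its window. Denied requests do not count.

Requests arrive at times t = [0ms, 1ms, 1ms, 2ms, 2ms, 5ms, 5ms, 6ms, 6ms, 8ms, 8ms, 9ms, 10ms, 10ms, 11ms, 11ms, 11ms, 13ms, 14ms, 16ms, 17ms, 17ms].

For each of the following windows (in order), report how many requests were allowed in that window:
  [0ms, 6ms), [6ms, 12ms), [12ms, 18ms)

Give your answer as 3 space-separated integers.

Answer: 2 2 2

Derivation:
Processing requests:
  req#1 t=0ms (window 0): ALLOW
  req#2 t=1ms (window 0): ALLOW
  req#3 t=1ms (window 0): DENY
  req#4 t=2ms (window 0): DENY
  req#5 t=2ms (window 0): DENY
  req#6 t=5ms (window 0): DENY
  req#7 t=5ms (window 0): DENY
  req#8 t=6ms (window 1): ALLOW
  req#9 t=6ms (window 1): ALLOW
  req#10 t=8ms (window 1): DENY
  req#11 t=8ms (window 1): DENY
  req#12 t=9ms (window 1): DENY
  req#13 t=10ms (window 1): DENY
  req#14 t=10ms (window 1): DENY
  req#15 t=11ms (window 1): DENY
  req#16 t=11ms (window 1): DENY
  req#17 t=11ms (window 1): DENY
  req#18 t=13ms (window 2): ALLOW
  req#19 t=14ms (window 2): ALLOW
  req#20 t=16ms (window 2): DENY
  req#21 t=17ms (window 2): DENY
  req#22 t=17ms (window 2): DENY

Allowed counts by window: 2 2 2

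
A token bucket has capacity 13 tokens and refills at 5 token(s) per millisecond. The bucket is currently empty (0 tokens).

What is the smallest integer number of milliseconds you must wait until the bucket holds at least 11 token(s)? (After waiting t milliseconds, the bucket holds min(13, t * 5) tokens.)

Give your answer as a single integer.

Answer: 3

Derivation:
Need t * 5 >= 11, so t >= 11/5.
Smallest integer t = ceil(11/5) = 3.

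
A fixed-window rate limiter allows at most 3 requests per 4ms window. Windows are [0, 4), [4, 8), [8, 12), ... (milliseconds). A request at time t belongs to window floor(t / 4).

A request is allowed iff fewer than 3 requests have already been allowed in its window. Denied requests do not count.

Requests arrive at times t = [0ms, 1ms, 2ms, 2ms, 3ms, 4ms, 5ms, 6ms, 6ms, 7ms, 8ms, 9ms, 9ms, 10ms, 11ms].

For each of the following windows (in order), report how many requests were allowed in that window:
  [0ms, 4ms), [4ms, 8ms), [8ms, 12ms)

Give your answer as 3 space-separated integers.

Answer: 3 3 3

Derivation:
Processing requests:
  req#1 t=0ms (window 0): ALLOW
  req#2 t=1ms (window 0): ALLOW
  req#3 t=2ms (window 0): ALLOW
  req#4 t=2ms (window 0): DENY
  req#5 t=3ms (window 0): DENY
  req#6 t=4ms (window 1): ALLOW
  req#7 t=5ms (window 1): ALLOW
  req#8 t=6ms (window 1): ALLOW
  req#9 t=6ms (window 1): DENY
  req#10 t=7ms (window 1): DENY
  req#11 t=8ms (window 2): ALLOW
  req#12 t=9ms (window 2): ALLOW
  req#13 t=9ms (window 2): ALLOW
  req#14 t=10ms (window 2): DENY
  req#15 t=11ms (window 2): DENY

Allowed counts by window: 3 3 3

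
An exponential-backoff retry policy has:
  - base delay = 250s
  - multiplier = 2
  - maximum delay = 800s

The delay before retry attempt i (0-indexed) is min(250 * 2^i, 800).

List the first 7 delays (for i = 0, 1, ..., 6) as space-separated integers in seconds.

Computing each delay:
  i=0: min(250*2^0, 800) = 250
  i=1: min(250*2^1, 800) = 500
  i=2: min(250*2^2, 800) = 800
  i=3: min(250*2^3, 800) = 800
  i=4: min(250*2^4, 800) = 800
  i=5: min(250*2^5, 800) = 800
  i=6: min(250*2^6, 800) = 800

Answer: 250 500 800 800 800 800 800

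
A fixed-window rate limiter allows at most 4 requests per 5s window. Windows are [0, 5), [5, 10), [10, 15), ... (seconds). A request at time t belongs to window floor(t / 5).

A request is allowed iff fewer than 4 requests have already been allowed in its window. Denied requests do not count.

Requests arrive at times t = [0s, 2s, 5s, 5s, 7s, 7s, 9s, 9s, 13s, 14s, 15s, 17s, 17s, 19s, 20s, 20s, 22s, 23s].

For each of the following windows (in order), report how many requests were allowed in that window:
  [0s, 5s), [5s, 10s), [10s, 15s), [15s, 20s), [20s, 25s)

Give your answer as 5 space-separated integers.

Processing requests:
  req#1 t=0s (window 0): ALLOW
  req#2 t=2s (window 0): ALLOW
  req#3 t=5s (window 1): ALLOW
  req#4 t=5s (window 1): ALLOW
  req#5 t=7s (window 1): ALLOW
  req#6 t=7s (window 1): ALLOW
  req#7 t=9s (window 1): DENY
  req#8 t=9s (window 1): DENY
  req#9 t=13s (window 2): ALLOW
  req#10 t=14s (window 2): ALLOW
  req#11 t=15s (window 3): ALLOW
  req#12 t=17s (window 3): ALLOW
  req#13 t=17s (window 3): ALLOW
  req#14 t=19s (window 3): ALLOW
  req#15 t=20s (window 4): ALLOW
  req#16 t=20s (window 4): ALLOW
  req#17 t=22s (window 4): ALLOW
  req#18 t=23s (window 4): ALLOW

Allowed counts by window: 2 4 2 4 4

Answer: 2 4 2 4 4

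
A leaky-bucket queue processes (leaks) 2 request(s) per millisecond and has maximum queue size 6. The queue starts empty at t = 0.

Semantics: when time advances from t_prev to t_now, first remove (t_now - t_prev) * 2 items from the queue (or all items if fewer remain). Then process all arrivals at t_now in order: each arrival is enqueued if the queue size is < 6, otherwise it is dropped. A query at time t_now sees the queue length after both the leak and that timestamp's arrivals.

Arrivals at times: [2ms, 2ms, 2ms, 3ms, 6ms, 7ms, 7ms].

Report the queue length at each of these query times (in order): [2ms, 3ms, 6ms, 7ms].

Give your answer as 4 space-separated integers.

Answer: 3 2 1 2

Derivation:
Queue lengths at query times:
  query t=2ms: backlog = 3
  query t=3ms: backlog = 2
  query t=6ms: backlog = 1
  query t=7ms: backlog = 2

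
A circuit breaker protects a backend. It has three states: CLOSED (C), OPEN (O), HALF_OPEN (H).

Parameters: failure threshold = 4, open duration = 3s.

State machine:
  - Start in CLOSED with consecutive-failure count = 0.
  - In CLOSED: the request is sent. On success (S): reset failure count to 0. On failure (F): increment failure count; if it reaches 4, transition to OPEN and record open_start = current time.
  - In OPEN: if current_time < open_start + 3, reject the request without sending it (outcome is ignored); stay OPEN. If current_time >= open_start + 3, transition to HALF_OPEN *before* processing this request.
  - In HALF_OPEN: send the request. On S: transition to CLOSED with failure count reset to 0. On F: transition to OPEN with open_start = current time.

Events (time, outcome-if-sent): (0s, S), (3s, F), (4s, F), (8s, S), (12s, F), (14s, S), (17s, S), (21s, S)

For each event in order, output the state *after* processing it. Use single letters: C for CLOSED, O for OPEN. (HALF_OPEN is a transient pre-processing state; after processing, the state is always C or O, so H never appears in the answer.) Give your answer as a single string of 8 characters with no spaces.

Answer: CCCCCCCC

Derivation:
State after each event:
  event#1 t=0s outcome=S: state=CLOSED
  event#2 t=3s outcome=F: state=CLOSED
  event#3 t=4s outcome=F: state=CLOSED
  event#4 t=8s outcome=S: state=CLOSED
  event#5 t=12s outcome=F: state=CLOSED
  event#6 t=14s outcome=S: state=CLOSED
  event#7 t=17s outcome=S: state=CLOSED
  event#8 t=21s outcome=S: state=CLOSED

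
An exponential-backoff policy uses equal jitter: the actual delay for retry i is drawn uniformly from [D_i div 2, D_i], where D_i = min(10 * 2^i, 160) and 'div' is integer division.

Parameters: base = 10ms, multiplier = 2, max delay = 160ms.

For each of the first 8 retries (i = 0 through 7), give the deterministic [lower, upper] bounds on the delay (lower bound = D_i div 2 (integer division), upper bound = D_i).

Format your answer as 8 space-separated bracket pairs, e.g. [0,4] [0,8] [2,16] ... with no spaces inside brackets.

Computing bounds per retry:
  i=0: D_i=min(10*2^0,160)=10, bounds=[5,10]
  i=1: D_i=min(10*2^1,160)=20, bounds=[10,20]
  i=2: D_i=min(10*2^2,160)=40, bounds=[20,40]
  i=3: D_i=min(10*2^3,160)=80, bounds=[40,80]
  i=4: D_i=min(10*2^4,160)=160, bounds=[80,160]
  i=5: D_i=min(10*2^5,160)=160, bounds=[80,160]
  i=6: D_i=min(10*2^6,160)=160, bounds=[80,160]
  i=7: D_i=min(10*2^7,160)=160, bounds=[80,160]

Answer: [5,10] [10,20] [20,40] [40,80] [80,160] [80,160] [80,160] [80,160]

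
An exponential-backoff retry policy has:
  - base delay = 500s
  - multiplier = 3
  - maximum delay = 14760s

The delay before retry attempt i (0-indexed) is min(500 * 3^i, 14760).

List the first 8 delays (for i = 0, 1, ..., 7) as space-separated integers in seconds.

Answer: 500 1500 4500 13500 14760 14760 14760 14760

Derivation:
Computing each delay:
  i=0: min(500*3^0, 14760) = 500
  i=1: min(500*3^1, 14760) = 1500
  i=2: min(500*3^2, 14760) = 4500
  i=3: min(500*3^3, 14760) = 13500
  i=4: min(500*3^4, 14760) = 14760
  i=5: min(500*3^5, 14760) = 14760
  i=6: min(500*3^6, 14760) = 14760
  i=7: min(500*3^7, 14760) = 14760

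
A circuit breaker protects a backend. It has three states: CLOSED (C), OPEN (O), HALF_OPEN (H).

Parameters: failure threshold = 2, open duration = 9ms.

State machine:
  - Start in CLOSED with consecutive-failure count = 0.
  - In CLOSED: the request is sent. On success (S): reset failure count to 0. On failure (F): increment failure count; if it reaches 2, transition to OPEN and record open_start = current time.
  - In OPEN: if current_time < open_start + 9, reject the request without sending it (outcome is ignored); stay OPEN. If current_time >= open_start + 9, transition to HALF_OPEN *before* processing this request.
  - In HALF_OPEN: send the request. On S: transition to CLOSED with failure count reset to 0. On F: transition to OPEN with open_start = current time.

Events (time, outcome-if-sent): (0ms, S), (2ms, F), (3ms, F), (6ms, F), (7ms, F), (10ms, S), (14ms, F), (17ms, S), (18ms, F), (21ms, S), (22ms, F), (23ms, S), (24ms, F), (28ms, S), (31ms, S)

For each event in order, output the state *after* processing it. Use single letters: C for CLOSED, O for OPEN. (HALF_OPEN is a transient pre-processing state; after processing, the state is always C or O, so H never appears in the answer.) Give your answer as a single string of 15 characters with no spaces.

Answer: CCOOOOOOOOOCCCC

Derivation:
State after each event:
  event#1 t=0ms outcome=S: state=CLOSED
  event#2 t=2ms outcome=F: state=CLOSED
  event#3 t=3ms outcome=F: state=OPEN
  event#4 t=6ms outcome=F: state=OPEN
  event#5 t=7ms outcome=F: state=OPEN
  event#6 t=10ms outcome=S: state=OPEN
  event#7 t=14ms outcome=F: state=OPEN
  event#8 t=17ms outcome=S: state=OPEN
  event#9 t=18ms outcome=F: state=OPEN
  event#10 t=21ms outcome=S: state=OPEN
  event#11 t=22ms outcome=F: state=OPEN
  event#12 t=23ms outcome=S: state=CLOSED
  event#13 t=24ms outcome=F: state=CLOSED
  event#14 t=28ms outcome=S: state=CLOSED
  event#15 t=31ms outcome=S: state=CLOSED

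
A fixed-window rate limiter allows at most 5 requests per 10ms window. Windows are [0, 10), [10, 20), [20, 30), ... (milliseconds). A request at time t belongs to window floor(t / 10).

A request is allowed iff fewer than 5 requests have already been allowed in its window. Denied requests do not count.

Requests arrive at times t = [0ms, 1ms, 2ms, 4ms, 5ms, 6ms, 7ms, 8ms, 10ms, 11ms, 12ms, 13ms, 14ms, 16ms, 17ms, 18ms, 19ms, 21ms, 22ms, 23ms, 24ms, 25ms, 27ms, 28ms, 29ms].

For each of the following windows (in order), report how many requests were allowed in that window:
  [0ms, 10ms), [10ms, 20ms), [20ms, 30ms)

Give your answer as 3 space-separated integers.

Answer: 5 5 5

Derivation:
Processing requests:
  req#1 t=0ms (window 0): ALLOW
  req#2 t=1ms (window 0): ALLOW
  req#3 t=2ms (window 0): ALLOW
  req#4 t=4ms (window 0): ALLOW
  req#5 t=5ms (window 0): ALLOW
  req#6 t=6ms (window 0): DENY
  req#7 t=7ms (window 0): DENY
  req#8 t=8ms (window 0): DENY
  req#9 t=10ms (window 1): ALLOW
  req#10 t=11ms (window 1): ALLOW
  req#11 t=12ms (window 1): ALLOW
  req#12 t=13ms (window 1): ALLOW
  req#13 t=14ms (window 1): ALLOW
  req#14 t=16ms (window 1): DENY
  req#15 t=17ms (window 1): DENY
  req#16 t=18ms (window 1): DENY
  req#17 t=19ms (window 1): DENY
  req#18 t=21ms (window 2): ALLOW
  req#19 t=22ms (window 2): ALLOW
  req#20 t=23ms (window 2): ALLOW
  req#21 t=24ms (window 2): ALLOW
  req#22 t=25ms (window 2): ALLOW
  req#23 t=27ms (window 2): DENY
  req#24 t=28ms (window 2): DENY
  req#25 t=29ms (window 2): DENY

Allowed counts by window: 5 5 5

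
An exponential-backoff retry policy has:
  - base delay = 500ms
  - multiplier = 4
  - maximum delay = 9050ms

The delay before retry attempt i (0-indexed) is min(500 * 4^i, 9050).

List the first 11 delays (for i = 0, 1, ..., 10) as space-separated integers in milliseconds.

Answer: 500 2000 8000 9050 9050 9050 9050 9050 9050 9050 9050

Derivation:
Computing each delay:
  i=0: min(500*4^0, 9050) = 500
  i=1: min(500*4^1, 9050) = 2000
  i=2: min(500*4^2, 9050) = 8000
  i=3: min(500*4^3, 9050) = 9050
  i=4: min(500*4^4, 9050) = 9050
  i=5: min(500*4^5, 9050) = 9050
  i=6: min(500*4^6, 9050) = 9050
  i=7: min(500*4^7, 9050) = 9050
  i=8: min(500*4^8, 9050) = 9050
  i=9: min(500*4^9, 9050) = 9050
  i=10: min(500*4^10, 9050) = 9050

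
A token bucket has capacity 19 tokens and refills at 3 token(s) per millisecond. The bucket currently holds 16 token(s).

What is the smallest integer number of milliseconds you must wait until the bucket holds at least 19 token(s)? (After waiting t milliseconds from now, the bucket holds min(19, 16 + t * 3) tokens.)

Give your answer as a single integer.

Need 16 + t * 3 >= 19, so t >= 3/3.
Smallest integer t = ceil(3/3) = 1.

Answer: 1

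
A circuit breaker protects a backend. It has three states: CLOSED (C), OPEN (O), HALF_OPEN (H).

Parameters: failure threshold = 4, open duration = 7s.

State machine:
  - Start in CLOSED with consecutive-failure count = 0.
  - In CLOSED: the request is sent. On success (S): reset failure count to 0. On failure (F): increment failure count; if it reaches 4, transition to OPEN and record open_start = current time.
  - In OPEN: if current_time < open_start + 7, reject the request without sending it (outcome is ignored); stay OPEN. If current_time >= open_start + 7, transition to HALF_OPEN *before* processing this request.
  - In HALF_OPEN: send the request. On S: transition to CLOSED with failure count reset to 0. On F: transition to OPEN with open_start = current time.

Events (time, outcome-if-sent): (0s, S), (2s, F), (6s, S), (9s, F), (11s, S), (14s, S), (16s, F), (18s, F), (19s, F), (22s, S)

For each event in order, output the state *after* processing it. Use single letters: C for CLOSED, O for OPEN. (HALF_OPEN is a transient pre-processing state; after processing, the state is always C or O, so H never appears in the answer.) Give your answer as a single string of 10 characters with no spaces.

Answer: CCCCCCCCCC

Derivation:
State after each event:
  event#1 t=0s outcome=S: state=CLOSED
  event#2 t=2s outcome=F: state=CLOSED
  event#3 t=6s outcome=S: state=CLOSED
  event#4 t=9s outcome=F: state=CLOSED
  event#5 t=11s outcome=S: state=CLOSED
  event#6 t=14s outcome=S: state=CLOSED
  event#7 t=16s outcome=F: state=CLOSED
  event#8 t=18s outcome=F: state=CLOSED
  event#9 t=19s outcome=F: state=CLOSED
  event#10 t=22s outcome=S: state=CLOSED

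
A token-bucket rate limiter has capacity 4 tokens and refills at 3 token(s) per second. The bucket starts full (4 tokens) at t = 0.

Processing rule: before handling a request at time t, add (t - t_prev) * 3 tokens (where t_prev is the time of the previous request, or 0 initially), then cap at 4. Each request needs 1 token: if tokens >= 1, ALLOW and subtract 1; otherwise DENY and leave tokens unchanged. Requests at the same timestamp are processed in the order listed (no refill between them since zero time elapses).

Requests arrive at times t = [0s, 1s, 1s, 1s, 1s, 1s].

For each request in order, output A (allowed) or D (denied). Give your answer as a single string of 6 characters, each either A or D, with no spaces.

Simulating step by step:
  req#1 t=0s: ALLOW
  req#2 t=1s: ALLOW
  req#3 t=1s: ALLOW
  req#4 t=1s: ALLOW
  req#5 t=1s: ALLOW
  req#6 t=1s: DENY

Answer: AAAAAD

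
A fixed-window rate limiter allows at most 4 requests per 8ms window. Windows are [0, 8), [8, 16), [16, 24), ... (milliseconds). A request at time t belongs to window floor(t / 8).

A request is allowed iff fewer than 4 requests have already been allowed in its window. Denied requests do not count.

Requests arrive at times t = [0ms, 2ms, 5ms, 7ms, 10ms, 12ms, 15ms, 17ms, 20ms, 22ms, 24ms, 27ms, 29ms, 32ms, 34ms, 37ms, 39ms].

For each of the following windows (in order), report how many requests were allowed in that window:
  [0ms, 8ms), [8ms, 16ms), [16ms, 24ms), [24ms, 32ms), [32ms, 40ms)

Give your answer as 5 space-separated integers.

Answer: 4 3 3 3 4

Derivation:
Processing requests:
  req#1 t=0ms (window 0): ALLOW
  req#2 t=2ms (window 0): ALLOW
  req#3 t=5ms (window 0): ALLOW
  req#4 t=7ms (window 0): ALLOW
  req#5 t=10ms (window 1): ALLOW
  req#6 t=12ms (window 1): ALLOW
  req#7 t=15ms (window 1): ALLOW
  req#8 t=17ms (window 2): ALLOW
  req#9 t=20ms (window 2): ALLOW
  req#10 t=22ms (window 2): ALLOW
  req#11 t=24ms (window 3): ALLOW
  req#12 t=27ms (window 3): ALLOW
  req#13 t=29ms (window 3): ALLOW
  req#14 t=32ms (window 4): ALLOW
  req#15 t=34ms (window 4): ALLOW
  req#16 t=37ms (window 4): ALLOW
  req#17 t=39ms (window 4): ALLOW

Allowed counts by window: 4 3 3 3 4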